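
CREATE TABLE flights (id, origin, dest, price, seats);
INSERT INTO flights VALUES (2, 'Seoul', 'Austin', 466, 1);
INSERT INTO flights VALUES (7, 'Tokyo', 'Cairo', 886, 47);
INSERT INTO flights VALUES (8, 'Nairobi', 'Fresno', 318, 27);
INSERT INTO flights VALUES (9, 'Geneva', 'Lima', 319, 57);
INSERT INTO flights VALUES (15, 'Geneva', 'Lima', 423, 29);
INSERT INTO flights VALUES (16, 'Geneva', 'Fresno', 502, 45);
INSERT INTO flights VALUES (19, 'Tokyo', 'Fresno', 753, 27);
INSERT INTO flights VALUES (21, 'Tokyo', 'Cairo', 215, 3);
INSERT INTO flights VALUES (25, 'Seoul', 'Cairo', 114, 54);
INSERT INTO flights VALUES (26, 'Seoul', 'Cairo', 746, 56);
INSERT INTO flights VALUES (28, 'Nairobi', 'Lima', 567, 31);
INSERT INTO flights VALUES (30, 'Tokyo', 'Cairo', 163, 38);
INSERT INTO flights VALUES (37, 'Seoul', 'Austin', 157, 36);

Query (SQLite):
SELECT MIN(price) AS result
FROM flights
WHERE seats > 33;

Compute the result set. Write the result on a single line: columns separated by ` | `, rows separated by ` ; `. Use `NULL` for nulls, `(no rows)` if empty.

Rows where seats > 33 → price values: [886, 319, 502, 114, 746, 163, 157].
MIN of non-NULL values = 114.

114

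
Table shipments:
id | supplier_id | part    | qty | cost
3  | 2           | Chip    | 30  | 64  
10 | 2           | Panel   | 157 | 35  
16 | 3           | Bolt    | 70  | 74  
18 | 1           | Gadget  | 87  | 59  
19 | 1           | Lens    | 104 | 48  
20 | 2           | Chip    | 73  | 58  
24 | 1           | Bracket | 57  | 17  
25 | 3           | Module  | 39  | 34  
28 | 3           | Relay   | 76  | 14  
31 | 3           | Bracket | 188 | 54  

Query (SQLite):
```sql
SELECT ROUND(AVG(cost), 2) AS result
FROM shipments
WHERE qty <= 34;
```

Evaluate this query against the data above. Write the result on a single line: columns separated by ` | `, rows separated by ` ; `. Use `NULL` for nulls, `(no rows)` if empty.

64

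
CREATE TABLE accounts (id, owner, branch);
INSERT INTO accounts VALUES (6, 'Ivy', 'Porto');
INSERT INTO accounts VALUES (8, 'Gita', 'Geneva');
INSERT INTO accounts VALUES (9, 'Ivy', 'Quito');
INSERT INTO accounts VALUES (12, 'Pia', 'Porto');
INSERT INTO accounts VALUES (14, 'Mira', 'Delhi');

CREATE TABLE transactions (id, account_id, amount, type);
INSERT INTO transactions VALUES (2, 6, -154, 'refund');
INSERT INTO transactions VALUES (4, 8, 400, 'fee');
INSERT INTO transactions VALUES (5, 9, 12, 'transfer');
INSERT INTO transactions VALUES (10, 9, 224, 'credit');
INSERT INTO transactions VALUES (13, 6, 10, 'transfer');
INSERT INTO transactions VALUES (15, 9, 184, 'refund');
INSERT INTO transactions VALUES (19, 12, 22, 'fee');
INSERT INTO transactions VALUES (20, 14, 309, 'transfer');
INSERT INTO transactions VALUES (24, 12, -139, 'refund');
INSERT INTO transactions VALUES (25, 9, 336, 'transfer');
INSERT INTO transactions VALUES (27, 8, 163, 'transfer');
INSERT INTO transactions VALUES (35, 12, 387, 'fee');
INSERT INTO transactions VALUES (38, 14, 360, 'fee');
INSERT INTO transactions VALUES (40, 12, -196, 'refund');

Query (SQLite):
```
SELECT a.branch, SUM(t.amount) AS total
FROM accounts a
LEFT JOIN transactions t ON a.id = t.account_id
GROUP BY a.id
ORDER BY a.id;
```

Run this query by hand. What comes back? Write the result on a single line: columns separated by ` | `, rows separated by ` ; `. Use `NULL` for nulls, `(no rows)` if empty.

Porto | -144 ; Geneva | 563 ; Quito | 756 ; Porto | 74 ; Delhi | 669

LEFT JOIN keeps every accounts row; unmatched ones get NULL for transactions columns.
Group by accounts.id and compute SUM(t.amount). SUM over an all-NULL group is NULL.
  6: ids {2, 13} → SUM(t.amount)=-144
  8: ids {4, 27} → SUM(t.amount)=563
  9: ids {5, 10, 15, 25} → SUM(t.amount)=756
  12: ids {19, 24, 35, 40} → SUM(t.amount)=74
  14: ids {20, 38} → SUM(t.amount)=669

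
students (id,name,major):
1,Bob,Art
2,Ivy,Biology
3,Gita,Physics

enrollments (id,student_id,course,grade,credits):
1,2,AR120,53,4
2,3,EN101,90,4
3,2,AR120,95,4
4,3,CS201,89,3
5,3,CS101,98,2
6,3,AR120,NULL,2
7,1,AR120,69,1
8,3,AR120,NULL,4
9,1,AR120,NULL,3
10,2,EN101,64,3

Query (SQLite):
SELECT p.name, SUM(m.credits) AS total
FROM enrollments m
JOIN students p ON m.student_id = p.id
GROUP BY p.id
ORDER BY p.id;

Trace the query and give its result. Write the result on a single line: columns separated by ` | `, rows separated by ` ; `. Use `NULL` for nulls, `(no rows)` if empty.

Bob | 4 ; Ivy | 11 ; Gita | 15

Join each enrollments row to its students via student_id.
Group joined rows by students.id; compute SUM(m.credits) per group.
  1: ids {7, 9} → SUM(m.credits)=4
  2: ids {1, 3, 10} → SUM(m.credits)=11
  3: ids {2, 4, 5, 6, 8} → SUM(m.credits)=15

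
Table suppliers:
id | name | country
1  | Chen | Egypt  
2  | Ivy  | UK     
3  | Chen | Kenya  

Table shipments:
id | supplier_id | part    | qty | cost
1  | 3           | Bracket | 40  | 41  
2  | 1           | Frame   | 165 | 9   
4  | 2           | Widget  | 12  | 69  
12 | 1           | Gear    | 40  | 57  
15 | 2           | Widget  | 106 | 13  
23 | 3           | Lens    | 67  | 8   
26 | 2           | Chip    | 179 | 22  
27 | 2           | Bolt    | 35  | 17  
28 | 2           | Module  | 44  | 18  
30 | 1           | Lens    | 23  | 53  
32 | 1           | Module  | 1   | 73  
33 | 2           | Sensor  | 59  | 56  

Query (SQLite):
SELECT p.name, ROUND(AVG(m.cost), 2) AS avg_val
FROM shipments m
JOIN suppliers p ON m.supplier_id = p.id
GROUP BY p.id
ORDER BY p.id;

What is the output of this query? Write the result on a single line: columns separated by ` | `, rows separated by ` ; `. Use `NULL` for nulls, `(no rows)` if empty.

Join each shipments row to its suppliers via supplier_id.
Group joined rows by suppliers.id; compute ROUND(AVG(m.cost), 2) per group.
  1: ids {2, 12, 30, 32} → ROUND(AVG(m.cost), 2)=48
  2: ids {4, 15, 26, 27, 28, 33} → ROUND(AVG(m.cost), 2)=32.5
  3: ids {1, 23} → ROUND(AVG(m.cost), 2)=24.5

Chen | 48 ; Ivy | 32.5 ; Chen | 24.5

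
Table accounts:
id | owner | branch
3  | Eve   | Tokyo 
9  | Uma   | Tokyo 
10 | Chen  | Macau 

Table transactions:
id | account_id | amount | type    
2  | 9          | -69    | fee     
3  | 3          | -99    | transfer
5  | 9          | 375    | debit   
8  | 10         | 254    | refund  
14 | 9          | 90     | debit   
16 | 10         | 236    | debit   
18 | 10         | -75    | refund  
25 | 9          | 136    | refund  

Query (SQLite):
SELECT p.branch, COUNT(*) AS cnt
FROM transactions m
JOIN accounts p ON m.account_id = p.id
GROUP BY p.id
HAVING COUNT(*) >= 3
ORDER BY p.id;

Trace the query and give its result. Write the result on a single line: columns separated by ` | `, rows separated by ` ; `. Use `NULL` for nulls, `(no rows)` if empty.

Tokyo | 4 ; Macau | 3

Join each transactions row to its accounts via account_id.
Group joined rows by accounts.id; compute COUNT(*) per group.
HAVING: keep groups with count ≥ 3.
  3: ids {3} → COUNT(*)=1
  9: ids {2, 5, 14, 25} → COUNT(*)=4
  10: ids {8, 16, 18} → COUNT(*)=3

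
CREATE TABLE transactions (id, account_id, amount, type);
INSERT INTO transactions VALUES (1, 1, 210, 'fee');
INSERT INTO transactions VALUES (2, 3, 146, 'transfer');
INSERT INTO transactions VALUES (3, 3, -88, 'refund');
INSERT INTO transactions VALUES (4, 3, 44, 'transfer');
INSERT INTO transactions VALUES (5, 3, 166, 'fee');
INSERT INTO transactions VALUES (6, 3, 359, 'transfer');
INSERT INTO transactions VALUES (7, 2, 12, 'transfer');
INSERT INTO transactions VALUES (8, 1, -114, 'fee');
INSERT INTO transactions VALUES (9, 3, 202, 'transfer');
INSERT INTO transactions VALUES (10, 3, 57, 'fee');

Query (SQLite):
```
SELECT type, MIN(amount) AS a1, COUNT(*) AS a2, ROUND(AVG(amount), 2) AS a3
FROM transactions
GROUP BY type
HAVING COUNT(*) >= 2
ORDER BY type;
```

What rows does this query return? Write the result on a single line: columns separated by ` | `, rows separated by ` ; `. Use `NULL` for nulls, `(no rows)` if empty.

Group transactions by type.
Per group compute: MIN(amount), COUNT(*), ROUND(AVG(amount), 2).
HAVING: drop groups with fewer than 2 rows.
  fee: ids {1, 5, 8, 10} → MIN(amount)=-114, COUNT(*)=4, ROUND(AVG(amount), 2)=79.75
  refund: ids {3} → MIN(amount)=-88, COUNT(*)=1, ROUND(AVG(amount), 2)=-88
  transfer: ids {2, 4, 6, 7, 9} → MIN(amount)=12, COUNT(*)=5, ROUND(AVG(amount), 2)=152.6

fee | -114 | 4 | 79.75 ; transfer | 12 | 5 | 152.6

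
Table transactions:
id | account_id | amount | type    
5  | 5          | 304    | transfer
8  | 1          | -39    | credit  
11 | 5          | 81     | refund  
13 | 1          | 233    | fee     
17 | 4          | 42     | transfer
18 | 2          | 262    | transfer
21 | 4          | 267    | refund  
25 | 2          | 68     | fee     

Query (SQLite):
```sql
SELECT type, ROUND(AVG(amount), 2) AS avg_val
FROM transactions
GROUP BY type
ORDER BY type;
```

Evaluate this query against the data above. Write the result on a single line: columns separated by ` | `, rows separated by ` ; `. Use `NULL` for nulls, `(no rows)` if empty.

Partition transactions by type; compute ROUND(AVG(amount), 2) within each group.
  credit: ids {8} → ROUND(AVG(amount), 2)=-39
  fee: ids {13, 25} → ROUND(AVG(amount), 2)=150.5
  refund: ids {11, 21} → ROUND(AVG(amount), 2)=174
  transfer: ids {5, 17, 18} → ROUND(AVG(amount), 2)=202.67

credit | -39 ; fee | 150.5 ; refund | 174 ; transfer | 202.67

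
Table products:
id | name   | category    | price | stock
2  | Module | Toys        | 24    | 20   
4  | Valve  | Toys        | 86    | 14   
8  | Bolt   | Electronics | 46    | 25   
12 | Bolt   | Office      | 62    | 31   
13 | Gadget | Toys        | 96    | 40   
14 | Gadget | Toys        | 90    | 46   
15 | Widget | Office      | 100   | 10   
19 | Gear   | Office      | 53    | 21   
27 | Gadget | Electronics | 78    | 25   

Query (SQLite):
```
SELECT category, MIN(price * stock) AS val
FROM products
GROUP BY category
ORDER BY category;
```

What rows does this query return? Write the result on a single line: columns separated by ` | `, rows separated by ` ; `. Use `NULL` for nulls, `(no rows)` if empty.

For each row compute price * stock.
Group by category; take MIN of the expression per group.
  Electronics: ids {8, 27} → MIN(price * stock)=1150
  Office: ids {12, 15, 19} → MIN(price * stock)=1000
  Toys: ids {2, 4, 13, 14} → MIN(price * stock)=480

Electronics | 1150 ; Office | 1000 ; Toys | 480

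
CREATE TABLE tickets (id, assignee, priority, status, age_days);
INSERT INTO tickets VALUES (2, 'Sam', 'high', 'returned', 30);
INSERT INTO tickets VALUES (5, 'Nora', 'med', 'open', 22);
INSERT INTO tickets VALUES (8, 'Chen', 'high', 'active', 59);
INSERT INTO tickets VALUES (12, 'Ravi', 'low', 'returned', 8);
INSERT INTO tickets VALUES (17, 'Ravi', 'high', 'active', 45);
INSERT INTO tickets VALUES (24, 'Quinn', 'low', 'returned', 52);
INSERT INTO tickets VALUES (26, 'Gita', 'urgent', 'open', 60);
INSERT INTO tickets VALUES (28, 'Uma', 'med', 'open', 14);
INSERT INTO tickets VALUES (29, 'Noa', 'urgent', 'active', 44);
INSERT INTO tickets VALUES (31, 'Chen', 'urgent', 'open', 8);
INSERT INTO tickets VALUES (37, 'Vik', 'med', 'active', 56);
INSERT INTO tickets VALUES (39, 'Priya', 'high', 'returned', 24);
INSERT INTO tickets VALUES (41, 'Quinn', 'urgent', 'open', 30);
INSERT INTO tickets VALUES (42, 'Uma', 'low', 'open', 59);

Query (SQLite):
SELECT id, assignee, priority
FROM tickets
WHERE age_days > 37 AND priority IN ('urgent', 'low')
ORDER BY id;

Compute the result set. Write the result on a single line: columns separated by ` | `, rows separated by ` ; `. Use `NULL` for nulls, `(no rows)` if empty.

24 | Quinn | low ; 26 | Gita | urgent ; 29 | Noa | urgent ; 42 | Uma | low

age_days > 37: ids {8, 17, 24, 26, 29, 37, 42}
priority IN ('urgent', 'low'): ids {12, 24, 26, 29, 31, 41, 42}
Combine with AND.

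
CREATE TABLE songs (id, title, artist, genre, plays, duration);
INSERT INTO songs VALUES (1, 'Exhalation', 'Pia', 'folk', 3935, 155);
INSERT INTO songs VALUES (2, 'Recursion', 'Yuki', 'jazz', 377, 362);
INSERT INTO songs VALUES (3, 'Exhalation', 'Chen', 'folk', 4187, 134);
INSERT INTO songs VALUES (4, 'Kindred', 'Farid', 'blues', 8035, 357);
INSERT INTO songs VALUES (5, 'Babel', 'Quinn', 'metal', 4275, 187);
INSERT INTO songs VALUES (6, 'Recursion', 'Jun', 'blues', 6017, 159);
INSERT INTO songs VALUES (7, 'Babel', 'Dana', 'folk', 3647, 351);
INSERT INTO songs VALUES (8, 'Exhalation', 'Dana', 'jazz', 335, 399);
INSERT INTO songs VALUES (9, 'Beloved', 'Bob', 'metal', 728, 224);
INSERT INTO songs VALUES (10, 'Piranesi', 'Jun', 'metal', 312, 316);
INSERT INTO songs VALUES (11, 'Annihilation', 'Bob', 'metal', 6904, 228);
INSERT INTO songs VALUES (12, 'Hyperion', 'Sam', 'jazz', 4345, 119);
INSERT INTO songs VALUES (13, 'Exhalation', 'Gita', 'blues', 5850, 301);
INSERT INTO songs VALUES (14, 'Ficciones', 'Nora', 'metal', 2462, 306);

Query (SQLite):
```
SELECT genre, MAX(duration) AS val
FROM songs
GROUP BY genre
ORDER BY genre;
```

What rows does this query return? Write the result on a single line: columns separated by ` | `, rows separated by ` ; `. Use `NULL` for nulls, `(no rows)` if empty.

Partition songs by genre; compute MAX(duration) within each group.
  blues: ids {4, 6, 13} → MAX(duration)=357
  folk: ids {1, 3, 7} → MAX(duration)=351
  jazz: ids {2, 8, 12} → MAX(duration)=399
  metal: ids {5, 9, 10, 11, 14} → MAX(duration)=316

blues | 357 ; folk | 351 ; jazz | 399 ; metal | 316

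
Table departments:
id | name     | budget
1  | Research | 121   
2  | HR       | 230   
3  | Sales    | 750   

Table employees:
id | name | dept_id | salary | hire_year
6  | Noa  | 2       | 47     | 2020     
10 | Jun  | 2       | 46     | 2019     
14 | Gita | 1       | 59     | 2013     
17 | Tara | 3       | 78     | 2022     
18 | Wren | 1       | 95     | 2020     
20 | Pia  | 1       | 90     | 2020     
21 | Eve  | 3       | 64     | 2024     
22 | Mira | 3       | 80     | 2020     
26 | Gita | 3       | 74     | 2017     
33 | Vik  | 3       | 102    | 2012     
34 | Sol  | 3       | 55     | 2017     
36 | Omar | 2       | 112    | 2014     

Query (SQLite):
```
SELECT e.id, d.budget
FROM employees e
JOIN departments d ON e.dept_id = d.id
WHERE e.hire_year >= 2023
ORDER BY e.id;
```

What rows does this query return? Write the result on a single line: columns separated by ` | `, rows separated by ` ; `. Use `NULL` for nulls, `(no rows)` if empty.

Each employees row matches the departments row where dept_id = departments.id.
Then keep rows with e.hire_year >= 2023.

21 | 750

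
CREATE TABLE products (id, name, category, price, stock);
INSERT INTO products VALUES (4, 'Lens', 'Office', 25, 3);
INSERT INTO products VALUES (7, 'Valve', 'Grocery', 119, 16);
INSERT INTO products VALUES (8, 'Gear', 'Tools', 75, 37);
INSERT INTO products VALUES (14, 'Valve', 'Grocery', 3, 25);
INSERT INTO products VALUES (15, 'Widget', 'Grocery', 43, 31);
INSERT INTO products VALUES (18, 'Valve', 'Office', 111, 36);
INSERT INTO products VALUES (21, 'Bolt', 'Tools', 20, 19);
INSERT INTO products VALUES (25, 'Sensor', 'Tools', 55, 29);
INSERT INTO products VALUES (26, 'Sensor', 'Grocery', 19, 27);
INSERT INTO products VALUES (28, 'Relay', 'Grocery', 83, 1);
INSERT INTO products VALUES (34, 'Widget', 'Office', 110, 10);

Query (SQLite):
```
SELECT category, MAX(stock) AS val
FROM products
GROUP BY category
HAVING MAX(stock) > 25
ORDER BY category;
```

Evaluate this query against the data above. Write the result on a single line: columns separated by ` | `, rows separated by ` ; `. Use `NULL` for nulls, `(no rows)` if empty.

Grocery | 31 ; Office | 36 ; Tools | 37

Partition products by category; compute MAX(stock) within each group.
HAVING: keep groups where MAX(stock) > 25.
  Grocery: ids {7, 14, 15, 26, 28} → MAX(stock)=31
  Office: ids {4, 18, 34} → MAX(stock)=36
  Tools: ids {8, 21, 25} → MAX(stock)=37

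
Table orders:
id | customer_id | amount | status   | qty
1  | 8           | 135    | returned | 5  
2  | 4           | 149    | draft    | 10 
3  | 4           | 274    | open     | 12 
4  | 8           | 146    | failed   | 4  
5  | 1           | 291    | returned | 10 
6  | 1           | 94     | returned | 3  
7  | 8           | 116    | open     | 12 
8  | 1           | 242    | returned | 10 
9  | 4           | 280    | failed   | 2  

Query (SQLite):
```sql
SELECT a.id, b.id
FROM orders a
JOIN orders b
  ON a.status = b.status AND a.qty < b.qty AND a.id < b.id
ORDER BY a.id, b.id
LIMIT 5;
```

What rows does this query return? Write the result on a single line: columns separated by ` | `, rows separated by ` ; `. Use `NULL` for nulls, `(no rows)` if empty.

1 | 5 ; 1 | 8 ; 6 | 8

Pairs (a,b) with same status, a.qty < b.qty, a.id < b.id.
status groups: draft:{2} failed:{4,9} open:{3,7} returned:{1,5,6,8}
Ordered by (a.id, b.id); first 5.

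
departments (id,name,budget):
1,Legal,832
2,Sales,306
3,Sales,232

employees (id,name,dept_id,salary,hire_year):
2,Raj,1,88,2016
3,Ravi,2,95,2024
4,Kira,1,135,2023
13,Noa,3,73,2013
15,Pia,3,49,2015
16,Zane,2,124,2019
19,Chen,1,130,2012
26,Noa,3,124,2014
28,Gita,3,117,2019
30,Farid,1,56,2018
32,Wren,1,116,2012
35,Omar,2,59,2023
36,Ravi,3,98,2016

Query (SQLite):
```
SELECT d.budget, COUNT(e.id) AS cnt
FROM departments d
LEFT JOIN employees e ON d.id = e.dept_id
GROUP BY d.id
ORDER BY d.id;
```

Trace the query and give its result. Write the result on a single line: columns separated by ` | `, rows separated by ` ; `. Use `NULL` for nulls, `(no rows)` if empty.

832 | 5 ; 306 | 3 ; 232 | 5

LEFT JOIN keeps every departments row; unmatched ones get NULL for employees columns.
Group by departments.id and compute COUNT(e.id). COUNT(col) of an all-NULL group is 0.
  1: ids {2, 4, 19, 30, 32} → COUNT(e.id)=5
  2: ids {3, 16, 35} → COUNT(e.id)=3
  3: ids {13, 15, 26, 28, 36} → COUNT(e.id)=5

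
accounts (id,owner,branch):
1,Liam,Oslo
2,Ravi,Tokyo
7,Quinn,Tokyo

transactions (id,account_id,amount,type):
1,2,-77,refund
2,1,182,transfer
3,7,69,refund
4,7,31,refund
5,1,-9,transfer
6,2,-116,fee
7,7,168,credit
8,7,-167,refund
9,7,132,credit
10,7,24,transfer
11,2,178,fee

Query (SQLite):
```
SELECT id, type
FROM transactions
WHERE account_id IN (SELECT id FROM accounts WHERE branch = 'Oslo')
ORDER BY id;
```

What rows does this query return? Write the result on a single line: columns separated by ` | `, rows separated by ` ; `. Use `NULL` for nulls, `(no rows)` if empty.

2 | transfer ; 5 | transfer

Inner query: accounts.id where branch = 'Oslo'.
Outer: keep transactions rows whose account_id is in that set.
Inner query → {1}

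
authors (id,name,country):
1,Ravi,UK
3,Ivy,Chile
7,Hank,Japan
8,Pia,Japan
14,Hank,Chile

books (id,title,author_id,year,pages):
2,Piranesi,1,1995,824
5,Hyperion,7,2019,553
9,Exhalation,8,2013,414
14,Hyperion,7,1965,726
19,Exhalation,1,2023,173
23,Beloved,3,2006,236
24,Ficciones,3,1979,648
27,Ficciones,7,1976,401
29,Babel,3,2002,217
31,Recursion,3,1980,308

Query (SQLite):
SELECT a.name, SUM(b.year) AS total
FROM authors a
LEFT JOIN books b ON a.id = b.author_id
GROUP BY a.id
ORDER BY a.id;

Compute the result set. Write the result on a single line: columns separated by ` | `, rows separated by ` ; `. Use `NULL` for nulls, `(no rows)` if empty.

LEFT JOIN keeps every authors row; unmatched ones get NULL for books columns.
Group by authors.id and compute SUM(b.year). SUM over an all-NULL group is NULL.
  1: ids {2, 19} → SUM(b.year)=4018
  3: ids {23, 24, 29, 31} → SUM(b.year)=7967
  7: ids {5, 14, 27} → SUM(b.year)=5960
  8: ids {9} → SUM(b.year)=2013
  14: ids {—} → SUM(b.year)=NULL

Ravi | 4018 ; Ivy | 7967 ; Hank | 5960 ; Pia | 2013 ; Hank | NULL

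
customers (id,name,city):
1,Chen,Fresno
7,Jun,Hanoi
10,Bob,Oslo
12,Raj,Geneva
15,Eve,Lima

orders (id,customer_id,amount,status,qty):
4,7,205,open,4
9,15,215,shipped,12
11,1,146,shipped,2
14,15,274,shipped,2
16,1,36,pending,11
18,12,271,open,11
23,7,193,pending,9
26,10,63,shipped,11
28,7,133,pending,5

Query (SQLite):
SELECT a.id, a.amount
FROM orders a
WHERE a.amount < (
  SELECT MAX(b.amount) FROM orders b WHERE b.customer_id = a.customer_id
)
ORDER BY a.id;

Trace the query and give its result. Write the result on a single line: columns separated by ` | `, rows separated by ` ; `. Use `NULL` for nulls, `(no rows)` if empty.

For each orders row a, compute MAX(amount) over rows sharing a.customer_id.
Keep row a if a.amount < that per-group MAX.
  customer_id=1: MAX(amount) = 146
  customer_id=7: MAX(amount) = 205
  customer_id=10: MAX(amount) = 63
  customer_id=12: MAX(amount) = 271
  customer_id=15: MAX(amount) = 274

9 | 215 ; 16 | 36 ; 23 | 193 ; 28 | 133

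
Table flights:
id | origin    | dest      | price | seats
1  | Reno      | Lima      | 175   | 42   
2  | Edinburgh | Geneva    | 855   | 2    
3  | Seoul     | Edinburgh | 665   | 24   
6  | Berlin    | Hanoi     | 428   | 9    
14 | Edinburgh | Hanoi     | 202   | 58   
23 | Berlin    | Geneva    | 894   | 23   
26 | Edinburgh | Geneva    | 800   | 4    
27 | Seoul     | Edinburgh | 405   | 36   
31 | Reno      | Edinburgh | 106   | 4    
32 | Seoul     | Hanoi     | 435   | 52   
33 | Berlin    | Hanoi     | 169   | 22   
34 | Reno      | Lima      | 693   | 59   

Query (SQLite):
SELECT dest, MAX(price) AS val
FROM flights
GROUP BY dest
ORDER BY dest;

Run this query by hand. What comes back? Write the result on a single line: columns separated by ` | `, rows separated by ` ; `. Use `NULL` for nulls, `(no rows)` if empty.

Edinburgh | 665 ; Geneva | 894 ; Hanoi | 435 ; Lima | 693

Partition flights by dest; compute MAX(price) within each group.
  Edinburgh: ids {3, 27, 31} → MAX(price)=665
  Geneva: ids {2, 23, 26} → MAX(price)=894
  Hanoi: ids {6, 14, 32, 33} → MAX(price)=435
  Lima: ids {1, 34} → MAX(price)=693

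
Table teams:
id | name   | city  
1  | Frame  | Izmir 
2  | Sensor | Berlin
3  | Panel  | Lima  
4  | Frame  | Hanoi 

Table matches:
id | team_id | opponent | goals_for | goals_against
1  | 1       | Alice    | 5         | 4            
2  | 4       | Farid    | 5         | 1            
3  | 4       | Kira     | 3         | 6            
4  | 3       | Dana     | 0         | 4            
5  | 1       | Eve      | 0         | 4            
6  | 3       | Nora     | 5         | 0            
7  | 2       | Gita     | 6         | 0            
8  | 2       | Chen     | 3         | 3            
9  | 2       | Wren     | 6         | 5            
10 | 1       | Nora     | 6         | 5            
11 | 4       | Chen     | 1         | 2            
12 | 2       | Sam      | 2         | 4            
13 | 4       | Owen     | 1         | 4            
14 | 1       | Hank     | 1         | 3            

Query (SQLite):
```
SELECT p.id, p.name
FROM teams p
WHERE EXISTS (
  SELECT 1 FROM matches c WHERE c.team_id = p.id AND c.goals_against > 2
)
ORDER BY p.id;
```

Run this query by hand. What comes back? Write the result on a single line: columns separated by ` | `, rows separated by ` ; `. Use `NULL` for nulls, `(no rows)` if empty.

1 | Frame ; 2 | Sensor ; 3 | Panel ; 4 | Frame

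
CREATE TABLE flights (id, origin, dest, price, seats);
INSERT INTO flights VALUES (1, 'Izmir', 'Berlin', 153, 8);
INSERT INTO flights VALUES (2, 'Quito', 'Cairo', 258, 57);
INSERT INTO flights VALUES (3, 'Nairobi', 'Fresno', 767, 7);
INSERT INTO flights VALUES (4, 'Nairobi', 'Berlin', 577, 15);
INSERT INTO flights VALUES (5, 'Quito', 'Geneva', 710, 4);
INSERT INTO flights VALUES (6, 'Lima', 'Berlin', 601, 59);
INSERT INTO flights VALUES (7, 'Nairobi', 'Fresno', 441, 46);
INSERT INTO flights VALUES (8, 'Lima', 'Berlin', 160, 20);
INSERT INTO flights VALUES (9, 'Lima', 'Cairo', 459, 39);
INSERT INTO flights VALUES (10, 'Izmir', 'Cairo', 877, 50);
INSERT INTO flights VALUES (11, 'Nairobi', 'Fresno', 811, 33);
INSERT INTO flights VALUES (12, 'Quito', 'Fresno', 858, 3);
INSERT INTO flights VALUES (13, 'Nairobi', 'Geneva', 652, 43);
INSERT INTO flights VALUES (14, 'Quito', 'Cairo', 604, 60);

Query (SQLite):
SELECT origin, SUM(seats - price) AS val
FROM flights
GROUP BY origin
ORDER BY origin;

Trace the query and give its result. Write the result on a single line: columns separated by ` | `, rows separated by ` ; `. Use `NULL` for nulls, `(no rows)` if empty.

For each row compute seats - price.
Group by origin; take SUM of the expression per group.
  Izmir: ids {1, 10} → SUM(seats - price)=-972
  Lima: ids {6, 8, 9} → SUM(seats - price)=-1102
  Nairobi: ids {3, 4, 7, 11, 13} → SUM(seats - price)=-3104
  Quito: ids {2, 5, 12, 14} → SUM(seats - price)=-2306

Izmir | -972 ; Lima | -1102 ; Nairobi | -3104 ; Quito | -2306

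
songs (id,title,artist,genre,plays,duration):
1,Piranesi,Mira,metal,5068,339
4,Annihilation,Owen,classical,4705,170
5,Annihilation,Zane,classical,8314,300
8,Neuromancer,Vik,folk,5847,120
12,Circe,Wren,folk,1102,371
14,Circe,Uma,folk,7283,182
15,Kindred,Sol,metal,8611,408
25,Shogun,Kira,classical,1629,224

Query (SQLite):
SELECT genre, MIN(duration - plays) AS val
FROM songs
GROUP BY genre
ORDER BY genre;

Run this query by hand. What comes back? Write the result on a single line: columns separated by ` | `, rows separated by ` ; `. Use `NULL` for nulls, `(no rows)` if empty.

classical | -8014 ; folk | -7101 ; metal | -8203

For each row compute duration - plays.
Group by genre; take MIN of the expression per group.
  classical: ids {4, 5, 25} → MIN(duration - plays)=-8014
  folk: ids {8, 12, 14} → MIN(duration - plays)=-7101
  metal: ids {1, 15} → MIN(duration - plays)=-8203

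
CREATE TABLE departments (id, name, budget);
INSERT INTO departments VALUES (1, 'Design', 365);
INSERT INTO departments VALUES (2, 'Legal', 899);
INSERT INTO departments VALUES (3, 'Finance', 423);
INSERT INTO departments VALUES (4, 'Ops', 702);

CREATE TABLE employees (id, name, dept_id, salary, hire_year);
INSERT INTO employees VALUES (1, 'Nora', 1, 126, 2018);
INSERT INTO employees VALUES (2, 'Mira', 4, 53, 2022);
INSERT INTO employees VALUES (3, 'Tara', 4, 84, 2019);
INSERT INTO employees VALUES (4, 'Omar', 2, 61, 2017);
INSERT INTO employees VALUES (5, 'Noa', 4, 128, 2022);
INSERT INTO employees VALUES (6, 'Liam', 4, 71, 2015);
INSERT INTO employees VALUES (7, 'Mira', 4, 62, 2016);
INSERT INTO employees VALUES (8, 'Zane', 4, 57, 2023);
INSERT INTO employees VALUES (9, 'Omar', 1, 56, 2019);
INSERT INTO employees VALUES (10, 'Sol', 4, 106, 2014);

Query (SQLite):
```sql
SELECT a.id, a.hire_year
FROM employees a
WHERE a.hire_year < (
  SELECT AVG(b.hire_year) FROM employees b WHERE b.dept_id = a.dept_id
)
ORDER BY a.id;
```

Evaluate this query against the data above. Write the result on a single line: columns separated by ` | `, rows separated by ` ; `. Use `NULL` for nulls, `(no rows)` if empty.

1 | 2018 ; 6 | 2015 ; 7 | 2016 ; 10 | 2014

For each employees row a, compute AVG(hire_year) over rows sharing a.dept_id.
Keep row a if a.hire_year < that per-group AVG.
  dept_id=1: AVG(hire_year) = 2018.5
  dept_id=2: AVG(hire_year) = 2017.0
  dept_id=4: AVG(hire_year) = 2018.714286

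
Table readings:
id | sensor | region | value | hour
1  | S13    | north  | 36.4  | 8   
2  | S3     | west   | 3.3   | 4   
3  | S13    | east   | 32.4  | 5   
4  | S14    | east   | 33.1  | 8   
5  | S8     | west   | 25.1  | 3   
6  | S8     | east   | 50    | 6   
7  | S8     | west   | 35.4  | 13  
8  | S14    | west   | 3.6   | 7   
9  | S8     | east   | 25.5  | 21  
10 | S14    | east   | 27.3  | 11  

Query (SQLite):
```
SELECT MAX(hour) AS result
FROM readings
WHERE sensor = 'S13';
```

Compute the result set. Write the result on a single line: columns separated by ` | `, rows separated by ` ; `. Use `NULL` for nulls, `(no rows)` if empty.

8

Rows where sensor='S13' → hour values: [8, 5].
MAX of non-NULL values = 8.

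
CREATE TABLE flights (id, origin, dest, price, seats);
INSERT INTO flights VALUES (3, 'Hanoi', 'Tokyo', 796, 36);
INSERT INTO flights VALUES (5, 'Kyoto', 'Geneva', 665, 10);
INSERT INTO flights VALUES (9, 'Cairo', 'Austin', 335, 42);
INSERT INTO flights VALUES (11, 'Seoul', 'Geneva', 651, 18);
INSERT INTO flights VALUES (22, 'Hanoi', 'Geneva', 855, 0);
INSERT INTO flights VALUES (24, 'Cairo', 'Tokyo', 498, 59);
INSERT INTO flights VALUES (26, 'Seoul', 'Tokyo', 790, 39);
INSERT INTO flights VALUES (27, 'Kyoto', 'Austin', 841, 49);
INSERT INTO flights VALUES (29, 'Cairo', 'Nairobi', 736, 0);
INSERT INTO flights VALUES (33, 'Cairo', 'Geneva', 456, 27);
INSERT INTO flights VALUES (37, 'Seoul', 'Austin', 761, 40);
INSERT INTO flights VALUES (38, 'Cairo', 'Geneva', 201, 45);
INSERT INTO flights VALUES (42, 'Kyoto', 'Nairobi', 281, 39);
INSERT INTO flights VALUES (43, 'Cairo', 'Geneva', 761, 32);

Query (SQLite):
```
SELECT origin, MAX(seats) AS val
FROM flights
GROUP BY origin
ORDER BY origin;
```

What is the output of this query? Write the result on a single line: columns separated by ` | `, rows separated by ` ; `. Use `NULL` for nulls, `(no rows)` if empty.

Cairo | 59 ; Hanoi | 36 ; Kyoto | 49 ; Seoul | 40

Partition flights by origin; compute MAX(seats) within each group.
  Cairo: ids {9, 24, 29, 33, 38, 43} → MAX(seats)=59
  Hanoi: ids {3, 22} → MAX(seats)=36
  Kyoto: ids {5, 27, 42} → MAX(seats)=49
  Seoul: ids {11, 26, 37} → MAX(seats)=40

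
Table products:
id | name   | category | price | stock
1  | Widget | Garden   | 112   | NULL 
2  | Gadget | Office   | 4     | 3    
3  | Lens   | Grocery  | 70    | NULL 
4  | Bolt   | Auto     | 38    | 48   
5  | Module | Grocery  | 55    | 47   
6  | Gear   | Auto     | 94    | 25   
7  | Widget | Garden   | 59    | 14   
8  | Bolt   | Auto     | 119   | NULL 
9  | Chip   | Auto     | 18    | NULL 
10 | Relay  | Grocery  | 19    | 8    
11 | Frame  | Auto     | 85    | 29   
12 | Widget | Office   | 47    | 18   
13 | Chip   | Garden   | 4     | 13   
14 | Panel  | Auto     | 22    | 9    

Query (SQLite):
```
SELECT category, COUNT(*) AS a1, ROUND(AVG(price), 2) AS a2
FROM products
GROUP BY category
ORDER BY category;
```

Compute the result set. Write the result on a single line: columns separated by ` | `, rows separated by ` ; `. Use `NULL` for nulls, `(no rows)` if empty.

Auto | 6 | 62.67 ; Garden | 3 | 58.33 ; Grocery | 3 | 48 ; Office | 2 | 25.5

Group products by category.
Per group compute: COUNT(*), ROUND(AVG(price), 2).
  Auto: ids {4, 6, 8, 9, 11, 14} → COUNT(*)=6, ROUND(AVG(price), 2)=62.67
  Garden: ids {1, 7, 13} → COUNT(*)=3, ROUND(AVG(price), 2)=58.33
  Grocery: ids {3, 5, 10} → COUNT(*)=3, ROUND(AVG(price), 2)=48
  Office: ids {2, 12} → COUNT(*)=2, ROUND(AVG(price), 2)=25.5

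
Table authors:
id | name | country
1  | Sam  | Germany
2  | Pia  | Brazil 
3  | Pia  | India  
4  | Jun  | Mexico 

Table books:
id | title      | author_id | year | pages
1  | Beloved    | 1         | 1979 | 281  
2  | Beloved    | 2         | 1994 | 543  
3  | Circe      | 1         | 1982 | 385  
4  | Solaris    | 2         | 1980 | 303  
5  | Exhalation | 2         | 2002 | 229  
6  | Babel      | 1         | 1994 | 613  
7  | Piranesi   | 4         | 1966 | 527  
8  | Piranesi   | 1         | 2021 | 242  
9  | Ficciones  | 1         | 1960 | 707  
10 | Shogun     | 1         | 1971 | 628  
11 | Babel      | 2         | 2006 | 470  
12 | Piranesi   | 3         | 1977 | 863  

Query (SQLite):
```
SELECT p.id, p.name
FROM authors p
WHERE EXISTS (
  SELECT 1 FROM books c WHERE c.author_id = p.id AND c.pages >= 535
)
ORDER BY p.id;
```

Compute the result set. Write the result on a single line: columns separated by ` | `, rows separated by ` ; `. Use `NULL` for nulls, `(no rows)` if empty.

For each authors row, check whether any books with matching author_id has pages >= 535.
Keep rows where that is true.

1 | Sam ; 2 | Pia ; 3 | Pia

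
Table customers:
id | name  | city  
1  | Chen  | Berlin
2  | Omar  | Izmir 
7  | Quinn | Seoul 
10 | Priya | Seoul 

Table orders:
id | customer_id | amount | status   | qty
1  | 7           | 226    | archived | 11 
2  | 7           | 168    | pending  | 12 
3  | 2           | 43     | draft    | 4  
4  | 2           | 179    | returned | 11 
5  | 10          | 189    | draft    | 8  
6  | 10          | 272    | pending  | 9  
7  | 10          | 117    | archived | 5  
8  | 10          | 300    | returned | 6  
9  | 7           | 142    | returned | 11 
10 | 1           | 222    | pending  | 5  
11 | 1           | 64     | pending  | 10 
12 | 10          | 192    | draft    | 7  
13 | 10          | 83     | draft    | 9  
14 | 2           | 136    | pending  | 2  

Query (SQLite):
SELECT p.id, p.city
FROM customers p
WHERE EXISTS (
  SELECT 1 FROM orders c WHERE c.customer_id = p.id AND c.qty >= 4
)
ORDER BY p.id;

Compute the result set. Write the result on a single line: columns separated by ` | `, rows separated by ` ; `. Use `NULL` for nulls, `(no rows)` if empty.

1 | Berlin ; 2 | Izmir ; 7 | Seoul ; 10 | Seoul

For each customers row, check whether any orders with matching customer_id has qty >= 4.
Keep rows where that is true.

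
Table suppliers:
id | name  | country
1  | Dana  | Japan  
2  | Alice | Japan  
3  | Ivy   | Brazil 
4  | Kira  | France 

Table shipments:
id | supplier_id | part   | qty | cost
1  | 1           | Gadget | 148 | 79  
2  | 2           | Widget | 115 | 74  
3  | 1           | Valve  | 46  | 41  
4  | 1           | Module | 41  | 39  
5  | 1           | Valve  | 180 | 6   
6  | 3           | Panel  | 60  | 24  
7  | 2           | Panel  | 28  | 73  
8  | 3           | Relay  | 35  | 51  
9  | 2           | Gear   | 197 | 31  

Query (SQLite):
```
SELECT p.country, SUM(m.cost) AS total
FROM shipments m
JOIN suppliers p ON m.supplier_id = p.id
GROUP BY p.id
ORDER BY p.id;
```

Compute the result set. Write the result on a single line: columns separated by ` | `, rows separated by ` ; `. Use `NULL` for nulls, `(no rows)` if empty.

Japan | 165 ; Japan | 178 ; Brazil | 75

Join each shipments row to its suppliers via supplier_id.
Group joined rows by suppliers.id; compute SUM(m.cost) per group.
  1: ids {1, 3, 4, 5} → SUM(m.cost)=165
  2: ids {2, 7, 9} → SUM(m.cost)=178
  3: ids {6, 8} → SUM(m.cost)=75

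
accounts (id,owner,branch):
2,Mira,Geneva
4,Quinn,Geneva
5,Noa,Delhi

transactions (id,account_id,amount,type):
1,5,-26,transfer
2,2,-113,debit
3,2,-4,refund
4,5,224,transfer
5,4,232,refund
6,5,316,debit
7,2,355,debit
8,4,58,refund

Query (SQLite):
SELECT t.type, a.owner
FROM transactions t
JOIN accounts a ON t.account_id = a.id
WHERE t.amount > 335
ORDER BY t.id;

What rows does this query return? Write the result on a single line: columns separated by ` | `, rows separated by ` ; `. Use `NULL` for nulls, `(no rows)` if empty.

debit | Mira

Each transactions row matches the accounts row where account_id = accounts.id.
Then keep rows with t.amount > 335.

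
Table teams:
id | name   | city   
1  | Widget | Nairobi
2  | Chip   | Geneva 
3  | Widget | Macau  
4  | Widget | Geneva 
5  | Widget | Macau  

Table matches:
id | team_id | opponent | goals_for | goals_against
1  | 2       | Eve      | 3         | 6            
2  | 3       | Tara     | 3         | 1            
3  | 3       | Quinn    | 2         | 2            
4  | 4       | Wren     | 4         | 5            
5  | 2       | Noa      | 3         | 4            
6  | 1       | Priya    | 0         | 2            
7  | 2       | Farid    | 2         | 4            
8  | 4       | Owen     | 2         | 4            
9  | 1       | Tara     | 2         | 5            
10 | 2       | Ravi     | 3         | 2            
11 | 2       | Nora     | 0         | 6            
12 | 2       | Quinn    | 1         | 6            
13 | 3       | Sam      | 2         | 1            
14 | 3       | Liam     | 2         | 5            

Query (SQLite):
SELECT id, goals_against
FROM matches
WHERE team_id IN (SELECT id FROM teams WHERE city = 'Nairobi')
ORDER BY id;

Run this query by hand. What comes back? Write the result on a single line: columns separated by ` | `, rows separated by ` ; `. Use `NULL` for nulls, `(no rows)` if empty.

6 | 2 ; 9 | 5

Inner query: teams.id where city = 'Nairobi'.
Outer: keep matches rows whose team_id is in that set.
Inner query → {1}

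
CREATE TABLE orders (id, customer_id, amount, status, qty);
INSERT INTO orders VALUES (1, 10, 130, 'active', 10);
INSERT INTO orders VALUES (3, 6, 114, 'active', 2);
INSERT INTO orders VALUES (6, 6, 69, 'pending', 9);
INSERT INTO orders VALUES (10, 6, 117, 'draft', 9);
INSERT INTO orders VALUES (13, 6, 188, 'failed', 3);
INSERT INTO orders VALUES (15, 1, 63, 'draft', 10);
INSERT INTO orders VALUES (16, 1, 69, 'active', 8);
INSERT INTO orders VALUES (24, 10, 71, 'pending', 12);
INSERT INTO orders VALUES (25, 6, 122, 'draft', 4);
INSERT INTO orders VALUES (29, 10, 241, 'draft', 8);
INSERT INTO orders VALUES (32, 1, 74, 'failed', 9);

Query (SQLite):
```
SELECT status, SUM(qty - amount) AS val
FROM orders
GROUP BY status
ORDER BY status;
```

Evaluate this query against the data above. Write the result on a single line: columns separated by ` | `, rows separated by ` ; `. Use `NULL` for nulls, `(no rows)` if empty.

For each row compute qty - amount.
Group by status; take SUM of the expression per group.
  active: ids {1, 3, 16} → SUM(qty - amount)=-293
  draft: ids {10, 15, 25, 29} → SUM(qty - amount)=-512
  failed: ids {13, 32} → SUM(qty - amount)=-250
  pending: ids {6, 24} → SUM(qty - amount)=-119

active | -293 ; draft | -512 ; failed | -250 ; pending | -119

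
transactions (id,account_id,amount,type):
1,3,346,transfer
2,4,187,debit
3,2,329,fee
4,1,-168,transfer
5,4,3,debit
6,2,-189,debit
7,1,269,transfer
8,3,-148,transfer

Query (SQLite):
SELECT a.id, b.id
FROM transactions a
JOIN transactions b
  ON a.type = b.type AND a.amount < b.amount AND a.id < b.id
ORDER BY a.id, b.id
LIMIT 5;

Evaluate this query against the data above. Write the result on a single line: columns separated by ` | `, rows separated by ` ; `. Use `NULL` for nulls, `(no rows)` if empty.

Pairs (a,b) with same type, a.amount < b.amount, a.id < b.id.
type groups: debit:{2,5,6} fee:{3} transfer:{1,4,7,8}
Ordered by (a.id, b.id); first 5.

4 | 7 ; 4 | 8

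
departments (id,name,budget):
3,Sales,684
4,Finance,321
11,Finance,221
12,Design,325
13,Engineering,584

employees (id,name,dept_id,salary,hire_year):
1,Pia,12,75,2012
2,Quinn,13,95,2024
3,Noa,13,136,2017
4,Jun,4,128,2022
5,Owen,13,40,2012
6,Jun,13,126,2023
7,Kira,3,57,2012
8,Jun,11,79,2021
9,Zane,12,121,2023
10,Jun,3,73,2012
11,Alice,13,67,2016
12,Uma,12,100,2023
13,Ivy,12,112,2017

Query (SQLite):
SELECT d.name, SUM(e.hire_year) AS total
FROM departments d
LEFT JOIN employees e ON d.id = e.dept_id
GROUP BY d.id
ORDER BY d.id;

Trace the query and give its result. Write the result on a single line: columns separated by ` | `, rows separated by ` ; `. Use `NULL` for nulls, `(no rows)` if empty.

Sales | 4024 ; Finance | 2022 ; Finance | 2021 ; Design | 8075 ; Engineering | 10092

LEFT JOIN keeps every departments row; unmatched ones get NULL for employees columns.
Group by departments.id and compute SUM(e.hire_year). SUM over an all-NULL group is NULL.
  3: ids {7, 10} → SUM(e.hire_year)=4024
  4: ids {4} → SUM(e.hire_year)=2022
  11: ids {8} → SUM(e.hire_year)=2021
  12: ids {1, 9, 12, 13} → SUM(e.hire_year)=8075
  13: ids {2, 3, 5, 6, 11} → SUM(e.hire_year)=10092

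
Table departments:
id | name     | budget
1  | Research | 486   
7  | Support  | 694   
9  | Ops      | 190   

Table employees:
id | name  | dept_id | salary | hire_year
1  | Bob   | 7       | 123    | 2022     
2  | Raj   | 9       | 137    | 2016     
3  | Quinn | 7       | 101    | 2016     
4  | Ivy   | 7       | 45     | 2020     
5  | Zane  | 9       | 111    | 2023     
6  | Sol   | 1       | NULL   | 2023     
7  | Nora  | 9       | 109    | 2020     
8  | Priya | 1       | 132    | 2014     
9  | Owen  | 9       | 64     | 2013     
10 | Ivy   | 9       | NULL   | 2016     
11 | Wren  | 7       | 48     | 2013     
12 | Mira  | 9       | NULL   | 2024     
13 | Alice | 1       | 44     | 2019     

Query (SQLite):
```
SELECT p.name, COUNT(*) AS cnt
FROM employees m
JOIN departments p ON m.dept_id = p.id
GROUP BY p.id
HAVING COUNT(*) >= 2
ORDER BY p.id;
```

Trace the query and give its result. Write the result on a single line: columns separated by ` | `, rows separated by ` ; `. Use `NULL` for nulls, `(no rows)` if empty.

Join each employees row to its departments via dept_id.
Group joined rows by departments.id; compute COUNT(*) per group.
HAVING: keep groups with count ≥ 2.
  1: ids {6, 8, 13} → COUNT(*)=3
  7: ids {1, 3, 4, 11} → COUNT(*)=4
  9: ids {2, 5, 7, 9, 10, 12} → COUNT(*)=6

Research | 3 ; Support | 4 ; Ops | 6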